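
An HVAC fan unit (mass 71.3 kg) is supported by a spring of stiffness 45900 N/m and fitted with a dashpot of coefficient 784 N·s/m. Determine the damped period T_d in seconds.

0.254 s

ω_n = √(k/m) = √(45900/71.3) = 25.37 rad/s.
Critical damping c_c = 2√(k·m) = 2√(45900 × 71.3) = 3618 N·s/m, so ζ = c/c_c = 784/3618 = 0.2167.
ω_d = ω_n√(1 − ζ²) = 25.37 × √(1 − 0.0470) = 24.77 rad/s.
T_d = 2π/ω_d = 0.2537 s.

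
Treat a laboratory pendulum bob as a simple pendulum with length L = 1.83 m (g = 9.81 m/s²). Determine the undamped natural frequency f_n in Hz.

0.368 Hz

For a simple pendulum ω_n = √(g/L) = √(9.81/1.83) = √5.361 = 2.315 rad/s.
f_n = ω_n/(2π) = 2.315/6.283 = 0.3685 Hz.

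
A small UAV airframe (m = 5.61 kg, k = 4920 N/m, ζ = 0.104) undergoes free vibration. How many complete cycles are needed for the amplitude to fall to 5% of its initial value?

5 cycles

Logarithmic decrement δ = 2πζ/√(1 − ζ²) = 2π × 0.1040/√(1 − 0.0108) = 0.6570.
x_n/x₀ = e^(−nδ) ≤ 0.05; take ln: n ≥ ln(1/0.05)/δ = 2.996/0.6570 = 4.560.
So 5 complete cycles are required.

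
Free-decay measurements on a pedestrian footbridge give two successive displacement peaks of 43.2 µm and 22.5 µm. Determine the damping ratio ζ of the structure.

Logarithmic decrement δ = (1/n)·ln(x₀/x_n) = (1/1)·ln(43.2/22.5) = (1/1)·ln(1.920) = 0.6523.
ζ = δ/√(4π² + δ²) = 0.6523/√(39.48 + 0.426) = 0.6523/6.317 = 0.1033.

0.103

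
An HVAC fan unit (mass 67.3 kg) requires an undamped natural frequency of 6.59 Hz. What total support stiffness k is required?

115000 N/m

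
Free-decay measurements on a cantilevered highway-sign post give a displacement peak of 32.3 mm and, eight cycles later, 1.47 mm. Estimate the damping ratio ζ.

0.0614

Logarithmic decrement δ = (1/n)·ln(x₀/x_n) = (1/8)·ln(32.3/1.47) = (1/8)·ln(21.97) = 0.3862.
ζ = δ/√(4π² + δ²) = 0.3862/√(39.48 + 0.149) = 0.3862/6.295 = 0.06135.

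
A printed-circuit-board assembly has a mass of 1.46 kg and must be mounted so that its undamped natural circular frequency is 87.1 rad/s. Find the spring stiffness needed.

11100 N/m

k = m·ω_n² = 1.46 × 87.10² = 1.46 × 7586 = 11080 N/m.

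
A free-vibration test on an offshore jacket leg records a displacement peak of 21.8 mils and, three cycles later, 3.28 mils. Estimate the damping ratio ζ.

0.100

Logarithmic decrement δ = (1/n)·ln(x₀/x_n) = (1/3)·ln(21.8/3.28) = (1/3)·ln(6.646) = 0.6314.
ζ = δ/√(4π² + δ²) = 0.6314/√(39.48 + 0.399) = 0.6314/6.315 = 0.09998.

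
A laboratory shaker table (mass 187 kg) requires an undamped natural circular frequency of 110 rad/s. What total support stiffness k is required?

2260000 N/m

k = m·ω_n² = 187 × 110.0² = 187 × 12100 = 2263000 N/m.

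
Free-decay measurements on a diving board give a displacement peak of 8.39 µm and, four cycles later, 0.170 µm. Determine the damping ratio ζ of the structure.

0.153

Logarithmic decrement δ = (1/n)·ln(x₀/x_n) = (1/4)·ln(8.39/0.170) = (1/4)·ln(49.35) = 0.9747.
ζ = δ/√(4π² + δ²) = 0.9747/√(39.48 + 0.950) = 0.9747/6.358 = 0.1533.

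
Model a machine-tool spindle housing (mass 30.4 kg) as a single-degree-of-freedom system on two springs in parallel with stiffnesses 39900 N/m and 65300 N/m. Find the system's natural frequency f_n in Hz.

Parallel springs add: k_eq = 39900 + 65300 = 105200 N/m.
ω_n = √(k_eq/m) = √(105200/30.4) = √3461 = 58.83 rad/s.
f_n = ω_n/(2π) = 58.83/6.283 = 9.362 Hz.

9.36 Hz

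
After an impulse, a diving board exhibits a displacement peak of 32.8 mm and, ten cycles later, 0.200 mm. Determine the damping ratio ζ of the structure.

Logarithmic decrement δ = (1/n)·ln(x₀/x_n) = (1/10)·ln(32.8/0.200) = (1/10)·ln(164.0) = 0.5100.
ζ = δ/√(4π² + δ²) = 0.5100/√(39.48 + 0.260) = 0.5100/6.304 = 0.08090.

0.0809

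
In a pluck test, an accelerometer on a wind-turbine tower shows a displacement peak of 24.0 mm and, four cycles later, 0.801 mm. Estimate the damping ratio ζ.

Logarithmic decrement δ = (1/n)·ln(x₀/x_n) = (1/4)·ln(24.0/0.801) = (1/4)·ln(29.96) = 0.8500.
ζ = δ/√(4π² + δ²) = 0.8500/√(39.48 + 0.722) = 0.8500/6.340 = 0.1341.

0.134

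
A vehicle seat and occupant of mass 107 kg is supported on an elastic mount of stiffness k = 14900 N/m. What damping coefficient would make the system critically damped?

2530 N·s/m

c_c = 2√(k·m) = 2√(14900 × 107) = 2 × 1263 = 2525 N·s/m.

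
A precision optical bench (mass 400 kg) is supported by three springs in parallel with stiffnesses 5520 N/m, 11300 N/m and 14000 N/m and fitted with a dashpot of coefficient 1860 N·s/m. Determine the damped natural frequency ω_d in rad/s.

Parallel springs add: k_eq = 5520 + 11300 + 14000 = 30820 N/m.
ω_n = √(k_eq/m) = √(30820/400) = 8.778 rad/s.
Critical damping c_c = 2√(k_eq·m) = 2√(30820 × 400) = 7022 N·s/m, so ζ = c/c_c = 1860/7022 = 0.2649.
ω_d = ω_n√(1 − ζ²) = 8.778 × √(1 − 0.0702) = 8.464 rad/s.

8.46 rad/s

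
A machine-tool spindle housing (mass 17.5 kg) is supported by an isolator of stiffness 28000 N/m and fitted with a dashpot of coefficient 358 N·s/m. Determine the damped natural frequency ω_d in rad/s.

ω_n = √(k/m) = √(28000/17.5) = 40.00 rad/s.
Critical damping c_c = 2√(k·m) = 2√(28000 × 17.5) = 1400 N·s/m, so ζ = c/c_c = 358/1400 = 0.2557.
ω_d = ω_n√(1 − ζ²) = 40.00 × √(1 − 0.0654) = 38.67 rad/s.

38.7 rad/s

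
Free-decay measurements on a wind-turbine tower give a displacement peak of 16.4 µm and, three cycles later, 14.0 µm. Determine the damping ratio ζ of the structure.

0.00839

Logarithmic decrement δ = (1/n)·ln(x₀/x_n) = (1/3)·ln(16.4/14.0) = (1/3)·ln(1.171) = 0.05274.
ζ = δ/√(4π² + δ²) = 0.05274/√(39.48 + 0.00278) = 0.05274/6.283 = 0.008394.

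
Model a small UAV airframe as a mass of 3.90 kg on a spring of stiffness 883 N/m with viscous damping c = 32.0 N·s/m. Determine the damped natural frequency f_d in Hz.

2.30 Hz

ω_n = √(k/m) = √(883.0/3.90) = 15.05 rad/s.
Critical damping c_c = 2√(k·m) = 2√(883.0 × 3.90) = 117.4 N·s/m, so ζ = c/c_c = 32.0/117.4 = 0.2727.
ω_d = ω_n√(1 − ζ²) = 15.05 × √(1 − 0.0743) = 14.48 rad/s.
f_d = ω_d/(2π) = 2.304 Hz.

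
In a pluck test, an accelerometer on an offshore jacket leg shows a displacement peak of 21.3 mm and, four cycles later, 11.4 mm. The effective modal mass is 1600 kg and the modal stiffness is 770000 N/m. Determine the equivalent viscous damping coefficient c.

Logarithmic decrement δ = (1/n)·ln(x₀/x_n) = (1/4)·ln(21.3/11.4) = (1/4)·ln(1.868) = 0.1563.
ζ = δ/√(4π² + δ²) = 0.1563/√(39.48 + 0.0244) = 0.1563/6.285 = 0.02486.
c = ζ · 2√(km) = 0.02486 × 2√(770000 × 1600) = 0.02486 × 70200 = 1745 N·s/m.

1750 N·s/m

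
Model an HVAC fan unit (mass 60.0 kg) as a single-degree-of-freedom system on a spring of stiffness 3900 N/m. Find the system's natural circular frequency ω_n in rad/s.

8.06 rad/s

ω_n = √(k/m) = √(3900/60.0) = √65.00 = 8.062 rad/s.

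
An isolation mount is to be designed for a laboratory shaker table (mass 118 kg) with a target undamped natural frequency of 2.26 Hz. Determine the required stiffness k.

ω_n = 2πf_n = 2π × 2.26 = 14.20 rad/s.
k = m·ω_n² = 118 × 14.20² = 118 × 201.6 = 23790 N/m.

23800 N/m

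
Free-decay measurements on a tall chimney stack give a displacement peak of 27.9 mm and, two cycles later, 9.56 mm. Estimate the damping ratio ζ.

Logarithmic decrement δ = (1/n)·ln(x₀/x_n) = (1/2)·ln(27.9/9.56) = (1/2)·ln(2.918) = 0.5355.
ζ = δ/√(4π² + δ²) = 0.5355/√(39.48 + 0.287) = 0.5355/6.306 = 0.08492.

0.0849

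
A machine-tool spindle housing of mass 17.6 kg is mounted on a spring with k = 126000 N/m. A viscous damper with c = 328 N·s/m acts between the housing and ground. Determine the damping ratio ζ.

ω_n = √(k/m) = √(126000/17.6) = 84.61 rad/s.
Critical damping c_c = 2√(k·m) = 2√(126000 × 17.6) = 2978 N·s/m, so ζ = c/c_c = 328/2978 = 0.1101.

0.110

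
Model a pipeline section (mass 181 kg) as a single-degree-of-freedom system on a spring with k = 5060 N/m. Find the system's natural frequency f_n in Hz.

ω_n = √(k/m) = √(5060/181) = √27.96 = 5.287 rad/s.
f_n = ω_n/(2π) = 5.287/6.283 = 0.8415 Hz.

0.842 Hz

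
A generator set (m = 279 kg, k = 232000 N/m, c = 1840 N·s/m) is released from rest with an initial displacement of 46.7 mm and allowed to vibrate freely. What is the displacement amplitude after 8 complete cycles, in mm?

0.143 mm

ζ = c/(2√(km)) = 1840/(2√(232000 × 279)) = 1840/16090 = 0.1144.
Logarithmic decrement δ = 2πζ/√(1 − ζ²) = 2π × 0.1144/√(1 − 0.0131) = 0.7232.
After n cycles, x_n/x₀ = e^(−nδ), so x_8 = 46.7 × e^(−8 × 0.7232) = 46.7 × 0.003071 = 0.1434 mm.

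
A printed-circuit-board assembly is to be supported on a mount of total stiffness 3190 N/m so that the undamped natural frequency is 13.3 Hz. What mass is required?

0.457 kg

ω_n = 2πf_n = 2π × 13.3 = 83.57 rad/s.
m = k/ω_n² = 3190/83.57² = 3190/6983 = 0.4568 kg.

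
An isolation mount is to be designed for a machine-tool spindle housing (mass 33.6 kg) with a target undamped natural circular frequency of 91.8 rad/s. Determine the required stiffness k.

k = m·ω_n² = 33.6 × 91.80² = 33.6 × 8427 = 283200 N/m.

283000 N/m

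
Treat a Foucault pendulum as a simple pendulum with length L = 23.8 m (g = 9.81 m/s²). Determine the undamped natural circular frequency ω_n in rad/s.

0.642 rad/s

For a simple pendulum ω_n = √(g/L) = √(9.81/23.8) = √0.4122 = 0.6420 rad/s.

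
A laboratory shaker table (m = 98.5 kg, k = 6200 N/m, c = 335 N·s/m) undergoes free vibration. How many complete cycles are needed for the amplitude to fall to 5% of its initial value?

ζ = c/(2√(km)) = 335/(2√(6200 × 98.5)) = 335/1563 = 0.2143.
Logarithmic decrement δ = 2πζ/√(1 − ζ²) = 2π × 0.2143/√(1 − 0.0459) = 1.379.
x_n/x₀ = e^(−nδ) ≤ 0.05; take ln: n ≥ ln(1/0.05)/δ = 2.996/1.379 = 2.173.
So 3 complete cycles are required.

3 cycles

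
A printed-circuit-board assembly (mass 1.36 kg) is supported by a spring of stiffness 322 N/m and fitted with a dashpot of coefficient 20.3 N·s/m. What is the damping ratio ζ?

0.485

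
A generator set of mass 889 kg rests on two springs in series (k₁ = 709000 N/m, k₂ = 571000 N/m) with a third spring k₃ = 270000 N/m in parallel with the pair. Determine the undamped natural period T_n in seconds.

0.245 s

Series pair: k_s = k₁k₂/(k₁+k₂) = (709000)(571000)/(709000 + 571000) = 316300 N/m. In parallel with k₃: k_eq = 316300 + 270000 = 586300 N/m.
ω_n = √(k_eq/m) = √(586300/889) = √659.5 = 25.68 rad/s.
T_n = 2π/ω_n = 6.283/25.68 = 0.2447 s.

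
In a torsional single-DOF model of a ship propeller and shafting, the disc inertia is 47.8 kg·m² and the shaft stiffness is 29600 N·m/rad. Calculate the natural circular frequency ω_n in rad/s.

ω_n = √(k_t/J) = √(29600/47.8) = √619.2 = 24.88 rad/s.

24.9 rad/s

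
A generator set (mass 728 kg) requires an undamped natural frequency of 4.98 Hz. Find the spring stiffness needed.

ω_n = 2πf_n = 2π × 4.98 = 31.29 rad/s.
k = m·ω_n² = 728 × 31.29² = 728 × 979.1 = 712800 N/m.

713000 N/m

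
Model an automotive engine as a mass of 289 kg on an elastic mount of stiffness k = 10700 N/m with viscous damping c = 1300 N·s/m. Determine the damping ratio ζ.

0.370

ω_n = √(k/m) = √(10700/289) = 6.085 rad/s.
Critical damping c_c = 2√(k·m) = 2√(10700 × 289) = 3517 N·s/m, so ζ = c/c_c = 1300/3517 = 0.3696.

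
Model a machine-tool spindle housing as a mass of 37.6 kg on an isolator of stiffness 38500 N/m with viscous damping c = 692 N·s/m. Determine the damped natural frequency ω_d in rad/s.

30.6 rad/s

ω_n = √(k/m) = √(38500/37.6) = 32.00 rad/s.
Critical damping c_c = 2√(k·m) = 2√(38500 × 37.6) = 2406 N·s/m, so ζ = c/c_c = 692/2406 = 0.2876.
ω_d = ω_n√(1 − ζ²) = 32.00 × √(1 − 0.0827) = 30.65 rad/s.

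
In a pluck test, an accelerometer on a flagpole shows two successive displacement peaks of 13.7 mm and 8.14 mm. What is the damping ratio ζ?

0.0826

Logarithmic decrement δ = (1/n)·ln(x₀/x_n) = (1/1)·ln(13.7/8.14) = (1/1)·ln(1.683) = 0.5206.
ζ = δ/√(4π² + δ²) = 0.5206/√(39.48 + 0.271) = 0.5206/6.305 = 0.08257.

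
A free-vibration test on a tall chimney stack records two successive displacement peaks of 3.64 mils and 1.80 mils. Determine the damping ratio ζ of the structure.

0.111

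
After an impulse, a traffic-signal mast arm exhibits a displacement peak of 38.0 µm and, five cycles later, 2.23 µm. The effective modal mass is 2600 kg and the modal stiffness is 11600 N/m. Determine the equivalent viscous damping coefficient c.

987 N·s/m

Logarithmic decrement δ = (1/n)·ln(x₀/x_n) = (1/5)·ln(38.0/2.23) = (1/5)·ln(17.04) = 0.5671.
ζ = δ/√(4π² + δ²) = 0.5671/√(39.48 + 0.322) = 0.5671/6.309 = 0.08989.
c = ζ · 2√(km) = 0.08989 × 2√(11600 × 2600) = 0.08989 × 10980 = 987.4 N·s/m.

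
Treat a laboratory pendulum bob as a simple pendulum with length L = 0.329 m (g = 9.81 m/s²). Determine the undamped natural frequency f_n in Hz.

For a simple pendulum ω_n = √(g/L) = √(9.81/0.329) = √29.82 = 5.461 rad/s.
f_n = ω_n/(2π) = 5.461/6.283 = 0.8691 Hz.

0.869 Hz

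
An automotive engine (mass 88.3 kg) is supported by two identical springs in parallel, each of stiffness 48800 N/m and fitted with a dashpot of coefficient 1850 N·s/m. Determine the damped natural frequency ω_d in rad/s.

31.6 rad/s

Parallel springs add: k_eq = 2 × 48800 = 97600 N/m.
ω_n = √(k_eq/m) = √(97600/88.3) = 33.25 rad/s.
Critical damping c_c = 2√(k_eq·m) = 2√(97600 × 88.3) = 5871 N·s/m, so ζ = c/c_c = 1850/5871 = 0.3151.
ω_d = ω_n√(1 − ζ²) = 33.25 × √(1 − 0.0993) = 31.55 rad/s.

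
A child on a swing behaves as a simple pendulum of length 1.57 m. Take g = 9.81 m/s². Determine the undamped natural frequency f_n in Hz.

0.398 Hz

For a simple pendulum ω_n = √(g/L) = √(9.81/1.57) = √6.248 = 2.500 rad/s.
f_n = ω_n/(2π) = 2.500/6.283 = 0.3978 Hz.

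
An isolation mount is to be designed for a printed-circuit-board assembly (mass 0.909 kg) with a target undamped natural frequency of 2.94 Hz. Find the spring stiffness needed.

310 N/m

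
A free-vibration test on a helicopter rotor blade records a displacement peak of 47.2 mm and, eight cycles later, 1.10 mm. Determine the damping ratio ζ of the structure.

0.0746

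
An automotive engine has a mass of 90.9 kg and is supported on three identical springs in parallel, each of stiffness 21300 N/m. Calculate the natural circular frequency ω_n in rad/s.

26.5 rad/s

Parallel springs add: k_eq = 3 × 21300 = 63900 N/m.
ω_n = √(k_eq/m) = √(63900/90.9) = √703.0 = 26.51 rad/s.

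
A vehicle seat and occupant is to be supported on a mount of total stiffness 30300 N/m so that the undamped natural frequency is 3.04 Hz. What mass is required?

ω_n = 2πf_n = 2π × 3.04 = 19.10 rad/s.
m = k/ω_n² = 30300/19.10² = 30300/364.8 = 83.05 kg.

83.0 kg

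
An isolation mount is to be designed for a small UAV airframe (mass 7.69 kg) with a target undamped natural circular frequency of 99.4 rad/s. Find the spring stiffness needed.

76000 N/m

k = m·ω_n² = 7.69 × 99.40² = 7.69 × 9880 = 75980 N/m.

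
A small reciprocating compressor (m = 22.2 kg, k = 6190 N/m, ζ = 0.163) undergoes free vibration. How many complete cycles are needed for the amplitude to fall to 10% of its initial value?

3 cycles

Logarithmic decrement δ = 2πζ/√(1 − ζ²) = 2π × 0.1630/√(1 − 0.0266) = 1.038.
x_n/x₀ = e^(−nδ) ≤ 0.1; take ln: n ≥ ln(1/0.1)/δ = 2.303/1.038 = 2.218.
So 3 complete cycles are required.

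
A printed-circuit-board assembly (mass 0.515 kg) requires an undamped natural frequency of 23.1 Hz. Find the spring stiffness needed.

ω_n = 2πf_n = 2π × 23.1 = 145.1 rad/s.
k = m·ω_n² = 0.515 × 145.1² = 0.515 × 21070 = 10850 N/m.

10800 N/m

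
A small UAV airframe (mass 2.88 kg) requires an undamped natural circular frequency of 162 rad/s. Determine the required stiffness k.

k = m·ω_n² = 2.88 × 162.0² = 2.88 × 26240 = 75580 N/m.

75600 N/m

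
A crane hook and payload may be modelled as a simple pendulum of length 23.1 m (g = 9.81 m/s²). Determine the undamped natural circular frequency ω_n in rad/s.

0.652 rad/s

For a simple pendulum ω_n = √(g/L) = √(9.81/23.1) = √0.4247 = 0.6517 rad/s.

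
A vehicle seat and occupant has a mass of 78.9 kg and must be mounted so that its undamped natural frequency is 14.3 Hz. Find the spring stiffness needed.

637000 N/m

ω_n = 2πf_n = 2π × 14.3 = 89.85 rad/s.
k = m·ω_n² = 78.9 × 89.85² = 78.9 × 8073 = 637000 N/m.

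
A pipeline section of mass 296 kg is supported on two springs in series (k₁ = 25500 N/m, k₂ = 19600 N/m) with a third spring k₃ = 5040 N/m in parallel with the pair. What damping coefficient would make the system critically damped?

4370 N·s/m

Series pair: k_s = k₁k₂/(k₁+k₂) = (25500)(19600)/(25500 + 19600) = 11080 N/m. In parallel with k₃: k_eq = 11080 + 5040 = 16120 N/m.
c_c = 2√(k_eq·m) = 2√(16120 × 296) = 2 × 2185 = 4369 N·s/m.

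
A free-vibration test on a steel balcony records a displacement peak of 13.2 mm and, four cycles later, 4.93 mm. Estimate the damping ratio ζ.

0.0392

Logarithmic decrement δ = (1/n)·ln(x₀/x_n) = (1/4)·ln(13.2/4.93) = (1/4)·ln(2.677) = 0.2462.
ζ = δ/√(4π² + δ²) = 0.2462/√(39.48 + 0.0606) = 0.2462/6.288 = 0.03916.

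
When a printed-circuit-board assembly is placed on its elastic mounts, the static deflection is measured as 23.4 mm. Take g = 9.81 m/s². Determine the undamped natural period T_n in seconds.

ω_n = √(g/δ_st) = √(9.81/0.0234) = √419.2 = 20.48 rad/s.
T_n = 2π/ω_n = 6.283/20.48 = 0.3069 s.

0.307 s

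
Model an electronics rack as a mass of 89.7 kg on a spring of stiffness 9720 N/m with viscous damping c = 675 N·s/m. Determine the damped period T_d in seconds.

ω_n = √(k/m) = √(9720/89.7) = 10.41 rad/s.
Critical damping c_c = 2√(k·m) = 2√(9720 × 89.7) = 1867 N·s/m, so ζ = c/c_c = 675/1867 = 0.3614.
ω_d = ω_n√(1 − ζ²) = 10.41 × √(1 − 0.131) = 9.706 rad/s.
T_d = 2π/ω_d = 0.6474 s.

0.647 s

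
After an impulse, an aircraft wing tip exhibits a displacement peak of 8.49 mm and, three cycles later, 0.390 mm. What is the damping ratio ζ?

0.161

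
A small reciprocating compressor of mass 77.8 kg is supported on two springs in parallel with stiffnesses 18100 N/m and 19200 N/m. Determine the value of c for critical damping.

3410 N·s/m

Parallel springs add: k_eq = 18100 + 19200 = 37300 N/m.
c_c = 2√(k_eq·m) = 2√(37300 × 77.8) = 2 × 1704 = 3407 N·s/m.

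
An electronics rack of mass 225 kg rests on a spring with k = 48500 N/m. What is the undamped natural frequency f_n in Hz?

ω_n = √(k/m) = √(48500/225) = √215.6 = 14.68 rad/s.
f_n = ω_n/(2π) = 14.68/6.283 = 2.337 Hz.

2.34 Hz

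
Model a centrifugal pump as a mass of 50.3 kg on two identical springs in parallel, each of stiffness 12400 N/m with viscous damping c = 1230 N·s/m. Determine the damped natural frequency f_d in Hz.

2.95 Hz

Parallel springs add: k_eq = 2 × 12400 = 24800 N/m.
ω_n = √(k_eq/m) = √(24800/50.3) = 22.20 rad/s.
Critical damping c_c = 2√(k_eq·m) = 2√(24800 × 50.3) = 2234 N·s/m, so ζ = c/c_c = 1230/2234 = 0.5506.
ω_d = ω_n√(1 − ζ²) = 22.20 × √(1 − 0.303) = 18.54 rad/s.
f_d = ω_d/(2π) = 2.950 Hz.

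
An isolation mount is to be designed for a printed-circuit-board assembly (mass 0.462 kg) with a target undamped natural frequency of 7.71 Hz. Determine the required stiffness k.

ω_n = 2πf_n = 2π × 7.71 = 48.44 rad/s.
k = m·ω_n² = 0.462 × 48.44² = 0.462 × 2347 = 1084 N/m.

1080 N/m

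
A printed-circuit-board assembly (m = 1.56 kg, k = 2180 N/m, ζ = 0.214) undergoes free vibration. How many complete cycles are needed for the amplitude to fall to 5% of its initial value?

Logarithmic decrement δ = 2πζ/√(1 − ζ²) = 2π × 0.2140/√(1 − 0.0458) = 1.376.
x_n/x₀ = e^(−nδ) ≤ 0.05; take ln: n ≥ ln(1/0.05)/δ = 2.996/1.376 = 2.176.
So 3 complete cycles are required.

3 cycles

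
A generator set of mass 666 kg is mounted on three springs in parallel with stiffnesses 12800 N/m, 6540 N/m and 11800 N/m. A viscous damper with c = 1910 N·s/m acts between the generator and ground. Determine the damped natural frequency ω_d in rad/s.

Parallel springs add: k_eq = 12800 + 6540 + 11800 = 31140 N/m.
ω_n = √(k_eq/m) = √(31140/666) = 6.838 rad/s.
Critical damping c_c = 2√(k_eq·m) = 2√(31140 × 666) = 9108 N·s/m, so ζ = c/c_c = 1910/9108 = 0.2097.
ω_d = ω_n√(1 − ζ²) = 6.838 × √(1 − 0.0440) = 6.686 rad/s.

6.69 rad/s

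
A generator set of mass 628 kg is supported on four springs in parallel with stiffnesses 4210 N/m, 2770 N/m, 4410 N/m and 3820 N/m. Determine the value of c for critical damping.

6180 N·s/m

Parallel springs add: k_eq = 4210 + 2770 + 4410 + 3820 = 15210 N/m.
c_c = 2√(k_eq·m) = 2√(15210 × 628) = 2 × 3091 = 6181 N·s/m.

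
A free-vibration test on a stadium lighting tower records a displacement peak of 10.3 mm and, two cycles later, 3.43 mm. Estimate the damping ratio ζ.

0.0872

Logarithmic decrement δ = (1/n)·ln(x₀/x_n) = (1/2)·ln(10.3/3.43) = (1/2)·ln(3.003) = 0.5498.
ζ = δ/√(4π² + δ²) = 0.5498/√(39.48 + 0.302) = 0.5498/6.307 = 0.08717.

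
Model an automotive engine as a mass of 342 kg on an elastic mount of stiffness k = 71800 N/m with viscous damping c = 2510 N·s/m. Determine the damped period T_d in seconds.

ω_n = √(k/m) = √(71800/342) = 14.49 rad/s.
Critical damping c_c = 2√(k·m) = 2√(71800 × 342) = 9911 N·s/m, so ζ = c/c_c = 2510/9911 = 0.2533.
ω_d = ω_n√(1 − ζ²) = 14.49 × √(1 − 0.0641) = 14.02 rad/s.
T_d = 2π/ω_d = 0.4483 s.

0.448 s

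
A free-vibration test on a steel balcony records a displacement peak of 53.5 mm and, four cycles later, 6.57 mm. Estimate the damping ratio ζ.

0.0832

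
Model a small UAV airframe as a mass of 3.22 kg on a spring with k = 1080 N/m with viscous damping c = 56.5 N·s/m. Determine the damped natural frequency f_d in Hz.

ω_n = √(k/m) = √(1080/3.22) = 18.31 rad/s.
Critical damping c_c = 2√(k·m) = 2√(1080 × 3.22) = 117.9 N·s/m, so ζ = c/c_c = 56.5/117.9 = 0.4790.
ω_d = ω_n√(1 − ζ²) = 18.31 × √(1 − 0.229) = 16.08 rad/s.
f_d = ω_d/(2π) = 2.559 Hz.

2.56 Hz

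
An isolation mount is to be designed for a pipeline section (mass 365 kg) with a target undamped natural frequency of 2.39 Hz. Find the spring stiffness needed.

82300 N/m

ω_n = 2πf_n = 2π × 2.39 = 15.02 rad/s.
k = m·ω_n² = 365 × 15.02² = 365 × 225.5 = 82310 N/m.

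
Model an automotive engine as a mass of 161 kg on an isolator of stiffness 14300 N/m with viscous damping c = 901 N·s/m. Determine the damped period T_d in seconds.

ω_n = √(k/m) = √(14300/161) = 9.424 rad/s.
Critical damping c_c = 2√(k·m) = 2√(14300 × 161) = 3035 N·s/m, so ζ = c/c_c = 901/3035 = 0.2969.
ω_d = ω_n√(1 − ζ²) = 9.424 × √(1 − 0.0882) = 8.999 rad/s.
T_d = 2π/ω_d = 0.6982 s.

0.698 s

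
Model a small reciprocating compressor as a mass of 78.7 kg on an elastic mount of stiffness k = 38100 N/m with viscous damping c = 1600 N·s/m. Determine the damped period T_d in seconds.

0.322 s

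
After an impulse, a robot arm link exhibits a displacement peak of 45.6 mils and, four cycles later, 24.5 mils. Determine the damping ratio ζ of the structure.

Logarithmic decrement δ = (1/n)·ln(x₀/x_n) = (1/4)·ln(45.6/24.5) = (1/4)·ln(1.861) = 0.1553.
ζ = δ/√(4π² + δ²) = 0.1553/√(39.48 + 0.0241) = 0.1553/6.285 = 0.02471.

0.0247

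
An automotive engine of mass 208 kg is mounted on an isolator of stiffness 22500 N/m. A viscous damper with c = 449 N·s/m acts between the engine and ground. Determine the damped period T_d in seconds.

ω_n = √(k/m) = √(22500/208) = 10.40 rad/s.
Critical damping c_c = 2√(k·m) = 2√(22500 × 208) = 4327 N·s/m, so ζ = c/c_c = 449/4327 = 0.1038.
ω_d = ω_n√(1 − ζ²) = 10.40 × √(1 − 0.0108) = 10.34 rad/s.
T_d = 2π/ω_d = 0.6074 s.

0.607 s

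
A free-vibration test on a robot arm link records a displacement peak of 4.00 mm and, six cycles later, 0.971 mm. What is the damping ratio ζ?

Logarithmic decrement δ = (1/n)·ln(x₀/x_n) = (1/6)·ln(4.00/0.971) = (1/6)·ln(4.119) = 0.2360.
ζ = δ/√(4π² + δ²) = 0.2360/√(39.48 + 0.0557) = 0.2360/6.288 = 0.03753.

0.0375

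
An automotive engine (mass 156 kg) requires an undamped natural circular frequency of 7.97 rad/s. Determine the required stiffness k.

k = m·ω_n² = 156 × 7.970² = 156 × 63.52 = 9909 N/m.

9910 N/m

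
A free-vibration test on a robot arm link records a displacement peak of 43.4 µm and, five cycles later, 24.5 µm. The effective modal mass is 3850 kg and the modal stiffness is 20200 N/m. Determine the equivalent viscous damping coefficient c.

Logarithmic decrement δ = (1/n)·ln(x₀/x_n) = (1/5)·ln(43.4/24.5) = (1/5)·ln(1.771) = 0.1144.
ζ = δ/√(4π² + δ²) = 0.1144/√(39.48 + 0.0131) = 0.1144/6.284 = 0.01820.
c = ζ · 2√(km) = 0.01820 × 2√(20200 × 3850) = 0.01820 × 17640 = 321.0 N·s/m.

321 N·s/m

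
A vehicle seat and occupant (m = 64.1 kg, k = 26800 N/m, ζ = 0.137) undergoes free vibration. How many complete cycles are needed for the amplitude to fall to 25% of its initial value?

Logarithmic decrement δ = 2πζ/√(1 − ζ²) = 2π × 0.1370/√(1 − 0.0188) = 0.8690.
x_n/x₀ = e^(−nδ) ≤ 0.25; take ln: n ≥ ln(1/0.25)/δ = 1.386/0.8690 = 1.595.
So 2 complete cycles are required.

2 cycles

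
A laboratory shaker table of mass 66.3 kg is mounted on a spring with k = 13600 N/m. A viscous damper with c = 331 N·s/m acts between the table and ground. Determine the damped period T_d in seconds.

0.446 s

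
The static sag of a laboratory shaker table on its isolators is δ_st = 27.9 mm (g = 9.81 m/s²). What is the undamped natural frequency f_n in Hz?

2.98 Hz

ω_n = √(g/δ_st) = √(9.81/0.0279) = √351.6 = 18.75 rad/s.
f_n = ω_n/(2π) = 18.75/6.283 = 2.984 Hz.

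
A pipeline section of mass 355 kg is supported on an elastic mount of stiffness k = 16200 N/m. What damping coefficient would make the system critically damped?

4800 N·s/m

c_c = 2√(k·m) = 2√(16200 × 355) = 2 × 2398 = 4796 N·s/m.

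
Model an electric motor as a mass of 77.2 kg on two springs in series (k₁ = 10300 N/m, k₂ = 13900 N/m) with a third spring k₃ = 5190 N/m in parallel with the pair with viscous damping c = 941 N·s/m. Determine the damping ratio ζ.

Series pair: k_s = k₁k₂/(k₁+k₂) = (10300)(13900)/(10300 + 13900) = 5916 N/m. In parallel with k₃: k_eq = 5916 + 5190 = 11110 N/m.
ω_n = √(k_eq/m) = √(11110/77.2) = 11.99 rad/s.
Critical damping c_c = 2√(k_eq·m) = 2√(11110 × 77.2) = 1852 N·s/m, so ζ = c/c_c = 941/1852 = 0.5081.

0.508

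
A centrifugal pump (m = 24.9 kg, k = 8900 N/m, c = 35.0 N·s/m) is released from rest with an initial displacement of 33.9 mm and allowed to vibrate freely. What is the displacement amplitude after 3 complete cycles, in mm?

16.8 mm

ζ = c/(2√(km)) = 35.0/(2√(8900 × 24.9)) = 35.0/941.5 = 0.03717.
Logarithmic decrement δ = 2πζ/√(1 − ζ²) = 2π × 0.03717/√(1 − 0.00138) = 0.2337.
After n cycles, x_n/x₀ = e^(−nδ), so x_3 = 33.9 × e^(−3 × 0.2337) = 33.9 × 0.4960 = 16.81 mm.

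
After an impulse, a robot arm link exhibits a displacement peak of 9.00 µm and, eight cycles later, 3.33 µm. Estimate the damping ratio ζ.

Logarithmic decrement δ = (1/n)·ln(x₀/x_n) = (1/8)·ln(9.00/3.33) = (1/8)·ln(2.703) = 0.1243.
ζ = δ/√(4π² + δ²) = 0.1243/√(39.48 + 0.0154) = 0.1243/6.284 = 0.01978.

0.0198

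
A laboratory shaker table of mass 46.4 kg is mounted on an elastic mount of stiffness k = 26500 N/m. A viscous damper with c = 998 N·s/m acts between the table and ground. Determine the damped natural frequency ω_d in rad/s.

21.3 rad/s

ω_n = √(k/m) = √(26500/46.4) = 23.90 rad/s.
Critical damping c_c = 2√(k·m) = 2√(26500 × 46.4) = 2218 N·s/m, so ζ = c/c_c = 998/2218 = 0.4500.
ω_d = ω_n√(1 − ζ²) = 23.90 × √(1 − 0.203) = 21.34 rad/s.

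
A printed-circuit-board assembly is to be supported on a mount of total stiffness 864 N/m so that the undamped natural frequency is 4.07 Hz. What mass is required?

ω_n = 2πf_n = 2π × 4.07 = 25.57 rad/s.
m = k/ω_n² = 864/25.57² = 864/654.0 = 1.321 kg.

1.32 kg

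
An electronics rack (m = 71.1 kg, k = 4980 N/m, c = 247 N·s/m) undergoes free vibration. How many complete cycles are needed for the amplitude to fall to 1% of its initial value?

4 cycles

ζ = c/(2√(km)) = 247/(2√(4980 × 71.1)) = 247/1190 = 0.2075.
Logarithmic decrement δ = 2πζ/√(1 − ζ²) = 2π × 0.2075/√(1 − 0.0431) = 1.333.
x_n/x₀ = e^(−nδ) ≤ 0.01; take ln: n ≥ ln(1/0.01)/δ = 4.605/1.333 = 3.455.
So 4 complete cycles are required.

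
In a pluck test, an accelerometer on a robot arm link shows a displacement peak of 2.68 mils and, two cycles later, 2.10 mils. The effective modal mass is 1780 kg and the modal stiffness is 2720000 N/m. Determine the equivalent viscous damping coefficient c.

Logarithmic decrement δ = (1/n)·ln(x₀/x_n) = (1/2)·ln(2.68/2.10) = (1/2)·ln(1.276) = 0.1219.
ζ = δ/√(4π² + δ²) = 0.1219/√(39.48 + 0.0149) = 0.1219/6.284 = 0.01940.
c = ζ · 2√(km) = 0.01940 × 2√(2720000 × 1780) = 0.01940 × 139200 = 2700 N·s/m.

2700 N·s/m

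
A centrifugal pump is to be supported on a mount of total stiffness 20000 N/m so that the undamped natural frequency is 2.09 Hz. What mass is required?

ω_n = 2πf_n = 2π × 2.09 = 13.13 rad/s.
m = k/ω_n² = 20000/13.13² = 20000/172.4 = 116.0 kg.

116 kg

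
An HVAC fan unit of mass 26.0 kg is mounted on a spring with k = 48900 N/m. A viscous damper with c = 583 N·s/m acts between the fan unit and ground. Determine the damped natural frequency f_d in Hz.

ω_n = √(k/m) = √(48900/26.0) = 43.37 rad/s.
Critical damping c_c = 2√(k·m) = 2√(48900 × 26.0) = 2255 N·s/m, so ζ = c/c_c = 583/2255 = 0.2585.
ω_d = ω_n√(1 − ζ²) = 43.37 × √(1 − 0.0668) = 41.89 rad/s.
f_d = ω_d/(2π) = 6.668 Hz.

6.67 Hz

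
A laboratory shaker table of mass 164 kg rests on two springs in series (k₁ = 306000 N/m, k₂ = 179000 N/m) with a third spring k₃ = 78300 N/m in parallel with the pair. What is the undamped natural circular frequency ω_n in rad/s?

34.1 rad/s

Series pair: k_s = k₁k₂/(k₁+k₂) = (306000)(179000)/(306000 + 179000) = 112900 N/m. In parallel with k₃: k_eq = 112900 + 78300 = 191200 N/m.
ω_n = √(k_eq/m) = √(191200/164) = √1166 = 34.15 rad/s.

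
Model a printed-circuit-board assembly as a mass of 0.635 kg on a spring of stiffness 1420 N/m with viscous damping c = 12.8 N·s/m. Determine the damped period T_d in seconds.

ω_n = √(k/m) = √(1420/0.635) = 47.29 rad/s.
Critical damping c_c = 2√(k·m) = 2√(1420 × 0.635) = 60.06 N·s/m, so ζ = c/c_c = 12.8/60.06 = 0.2131.
ω_d = ω_n√(1 − ζ²) = 47.29 × √(1 − 0.0454) = 46.20 rad/s.
T_d = 2π/ω_d = 0.1360 s.

0.136 s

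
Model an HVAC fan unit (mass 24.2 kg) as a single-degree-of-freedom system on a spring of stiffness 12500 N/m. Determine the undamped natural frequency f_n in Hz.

3.62 Hz

ω_n = √(k/m) = √(12500/24.2) = √516.5 = 22.73 rad/s.
f_n = ω_n/(2π) = 22.73/6.283 = 3.617 Hz.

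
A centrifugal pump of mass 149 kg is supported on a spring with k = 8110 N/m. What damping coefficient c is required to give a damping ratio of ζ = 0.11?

c_c = 2√(k·m) = 2√(8110 × 149) = 2199 N·s/m.
c = ζ·c_c = 0.11 × 2199 = 241.8 N·s/m.

242 N·s/m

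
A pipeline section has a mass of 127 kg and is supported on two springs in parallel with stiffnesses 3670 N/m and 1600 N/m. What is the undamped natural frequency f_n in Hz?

1.03 Hz

Parallel springs add: k_eq = 3670 + 1600 = 5270 N/m.
ω_n = √(k_eq/m) = √(5270/127) = √41.50 = 6.442 rad/s.
f_n = ω_n/(2π) = 6.442/6.283 = 1.025 Hz.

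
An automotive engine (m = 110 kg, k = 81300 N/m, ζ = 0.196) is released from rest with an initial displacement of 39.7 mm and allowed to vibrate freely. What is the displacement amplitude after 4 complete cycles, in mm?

0.261 mm

Logarithmic decrement δ = 2πζ/√(1 − ζ²) = 2π × 0.1960/√(1 − 0.0384) = 1.256.
After n cycles, x_n/x₀ = e^(−nδ), so x_4 = 39.7 × e^(−4 × 1.256) = 39.7 × 0.006582 = 0.2613 mm.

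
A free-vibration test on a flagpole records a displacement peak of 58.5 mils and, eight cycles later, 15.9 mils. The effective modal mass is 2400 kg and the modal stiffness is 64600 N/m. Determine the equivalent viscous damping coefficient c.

645 N·s/m

Logarithmic decrement δ = (1/n)·ln(x₀/x_n) = (1/8)·ln(58.5/15.9) = (1/8)·ln(3.679) = 0.1628.
ζ = δ/√(4π² + δ²) = 0.1628/√(39.48 + 0.0265) = 0.1628/6.285 = 0.02591.
c = ζ · 2√(km) = 0.02591 × 2√(64600 × 2400) = 0.02591 × 24900 = 645.2 N·s/m.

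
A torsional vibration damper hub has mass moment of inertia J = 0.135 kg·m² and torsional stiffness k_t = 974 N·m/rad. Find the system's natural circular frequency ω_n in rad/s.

ω_n = √(k_t/J) = √(974/0.135) = √7215 = 84.94 rad/s.

84.9 rad/s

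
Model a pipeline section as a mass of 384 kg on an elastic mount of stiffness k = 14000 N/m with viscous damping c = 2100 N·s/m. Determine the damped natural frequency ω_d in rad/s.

ω_n = √(k/m) = √(14000/384) = 6.038 rad/s.
Critical damping c_c = 2√(k·m) = 2√(14000 × 384) = 4637 N·s/m, so ζ = c/c_c = 2100/4637 = 0.4529.
ω_d = ω_n√(1 − ζ²) = 6.038 × √(1 − 0.205) = 5.383 rad/s.

5.38 rad/s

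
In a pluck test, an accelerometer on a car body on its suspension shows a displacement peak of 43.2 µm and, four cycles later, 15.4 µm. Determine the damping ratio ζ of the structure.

0.0410

Logarithmic decrement δ = (1/n)·ln(x₀/x_n) = (1/4)·ln(43.2/15.4) = (1/4)·ln(2.805) = 0.2579.
ζ = δ/√(4π² + δ²) = 0.2579/√(39.48 + 0.0665) = 0.2579/6.288 = 0.04101.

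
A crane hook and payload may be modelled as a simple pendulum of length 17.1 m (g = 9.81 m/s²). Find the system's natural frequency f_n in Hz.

For a simple pendulum ω_n = √(g/L) = √(9.81/17.1) = √0.5737 = 0.7574 rad/s.
f_n = ω_n/(2π) = 0.7574/6.283 = 0.1205 Hz.

0.121 Hz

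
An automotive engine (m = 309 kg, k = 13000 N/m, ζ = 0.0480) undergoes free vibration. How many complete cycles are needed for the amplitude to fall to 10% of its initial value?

Logarithmic decrement δ = 2πζ/√(1 − ζ²) = 2π × 0.04800/√(1 − 0.00230) = 0.3019.
x_n/x₀ = e^(−nδ) ≤ 0.1; take ln: n ≥ ln(1/0.1)/δ = 2.303/0.3019 = 7.626.
So 8 complete cycles are required.

8 cycles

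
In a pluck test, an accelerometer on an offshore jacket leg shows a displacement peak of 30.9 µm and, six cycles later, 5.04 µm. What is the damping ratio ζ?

0.0480

Logarithmic decrement δ = (1/n)·ln(x₀/x_n) = (1/6)·ln(30.9/5.04) = (1/6)·ln(6.131) = 0.3022.
ζ = δ/√(4π² + δ²) = 0.3022/√(39.48 + 0.0913) = 0.3022/6.290 = 0.04805.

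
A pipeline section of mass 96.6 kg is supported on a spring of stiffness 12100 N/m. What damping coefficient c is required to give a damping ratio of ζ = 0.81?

1750 N·s/m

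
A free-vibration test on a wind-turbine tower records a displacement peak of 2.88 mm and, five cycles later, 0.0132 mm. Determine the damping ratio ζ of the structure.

0.169

Logarithmic decrement δ = (1/n)·ln(x₀/x_n) = (1/5)·ln(2.88/0.0132) = (1/5)·ln(218.2) = 1.077.
ζ = δ/√(4π² + δ²) = 1.077/√(39.48 + 1.16) = 1.077/6.375 = 0.1690.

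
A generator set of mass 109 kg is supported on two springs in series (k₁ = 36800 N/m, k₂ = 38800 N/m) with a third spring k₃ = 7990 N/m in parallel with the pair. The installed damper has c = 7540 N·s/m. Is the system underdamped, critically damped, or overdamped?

overdamped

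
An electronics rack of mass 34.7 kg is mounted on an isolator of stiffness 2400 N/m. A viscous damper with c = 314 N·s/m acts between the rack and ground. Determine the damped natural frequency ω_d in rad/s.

ω_n = √(k/m) = √(2400/34.7) = 8.317 rad/s.
Critical damping c_c = 2√(k·m) = 2√(2400 × 34.7) = 577.2 N·s/m, so ζ = c/c_c = 314/577.2 = 0.5440.
ω_d = ω_n√(1 − ζ²) = 8.317 × √(1 − 0.296) = 6.978 rad/s.

6.98 rad/s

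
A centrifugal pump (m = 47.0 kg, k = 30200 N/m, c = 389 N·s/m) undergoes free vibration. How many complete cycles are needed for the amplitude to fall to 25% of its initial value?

2 cycles

ζ = c/(2√(km)) = 389/(2√(30200 × 47.0)) = 389/2383 = 0.1633.
Logarithmic decrement δ = 2πζ/√(1 − ζ²) = 2π × 0.1633/√(1 − 0.0267) = 1.040.
x_n/x₀ = e^(−nδ) ≤ 0.25; take ln: n ≥ ln(1/0.25)/δ = 1.386/1.040 = 1.333.
So 2 complete cycles are required.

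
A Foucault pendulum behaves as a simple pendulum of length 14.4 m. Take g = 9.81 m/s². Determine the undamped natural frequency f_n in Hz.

0.131 Hz

For a simple pendulum ω_n = √(g/L) = √(9.81/14.4) = √0.6813 = 0.8254 rad/s.
f_n = ω_n/(2π) = 0.8254/6.283 = 0.1314 Hz.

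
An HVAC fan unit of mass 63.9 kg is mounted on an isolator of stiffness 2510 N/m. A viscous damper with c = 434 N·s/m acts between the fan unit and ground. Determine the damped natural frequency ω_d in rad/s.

5.27 rad/s

ω_n = √(k/m) = √(2510/63.9) = 6.267 rad/s.
Critical damping c_c = 2√(k·m) = 2√(2510 × 63.9) = 801.0 N·s/m, so ζ = c/c_c = 434/801.0 = 0.5418.
ω_d = ω_n√(1 − ζ²) = 6.267 × √(1 − 0.294) = 5.268 rad/s.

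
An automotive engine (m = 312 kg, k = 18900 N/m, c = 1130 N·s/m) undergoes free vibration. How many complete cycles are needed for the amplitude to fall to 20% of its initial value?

ζ = c/(2√(km)) = 1130/(2√(18900 × 312)) = 1130/4857 = 0.2327.
Logarithmic decrement δ = 2πζ/√(1 − ζ²) = 2π × 0.2327/√(1 − 0.0541) = 1.503.
x_n/x₀ = e^(−nδ) ≤ 0.2; take ln: n ≥ ln(1/0.2)/δ = 1.609/1.503 = 1.071.
So 2 complete cycles are required.

2 cycles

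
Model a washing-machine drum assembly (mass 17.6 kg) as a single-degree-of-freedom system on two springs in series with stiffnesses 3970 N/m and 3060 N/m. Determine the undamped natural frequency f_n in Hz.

1.58 Hz

Series springs: 1/k_eq = 1/3970 + 1/3060 = 0.0005787, so k_eq = 1728 N/m.
ω_n = √(k_eq/m) = √(1728/17.6) = √98.18 = 9.909 rad/s.
f_n = ω_n/(2π) = 9.909/6.283 = 1.577 Hz.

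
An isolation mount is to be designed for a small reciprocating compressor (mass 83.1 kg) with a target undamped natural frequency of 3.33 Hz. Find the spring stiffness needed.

36400 N/m

ω_n = 2πf_n = 2π × 3.33 = 20.92 rad/s.
k = m·ω_n² = 83.1 × 20.92² = 83.1 × 437.8 = 36380 N/m.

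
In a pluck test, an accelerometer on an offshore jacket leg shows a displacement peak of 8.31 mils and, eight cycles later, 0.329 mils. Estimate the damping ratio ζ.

Logarithmic decrement δ = (1/n)·ln(x₀/x_n) = (1/8)·ln(8.31/0.329) = (1/8)·ln(25.26) = 0.4036.
ζ = δ/√(4π² + δ²) = 0.4036/√(39.48 + 0.163) = 0.4036/6.296 = 0.06411.

0.0641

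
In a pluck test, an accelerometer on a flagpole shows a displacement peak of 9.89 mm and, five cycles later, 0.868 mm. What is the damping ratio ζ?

0.0772

Logarithmic decrement δ = (1/n)·ln(x₀/x_n) = (1/5)·ln(9.89/0.868) = (1/5)·ln(11.39) = 0.4866.
ζ = δ/√(4π² + δ²) = 0.4866/√(39.48 + 0.237) = 0.4866/6.302 = 0.07722.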